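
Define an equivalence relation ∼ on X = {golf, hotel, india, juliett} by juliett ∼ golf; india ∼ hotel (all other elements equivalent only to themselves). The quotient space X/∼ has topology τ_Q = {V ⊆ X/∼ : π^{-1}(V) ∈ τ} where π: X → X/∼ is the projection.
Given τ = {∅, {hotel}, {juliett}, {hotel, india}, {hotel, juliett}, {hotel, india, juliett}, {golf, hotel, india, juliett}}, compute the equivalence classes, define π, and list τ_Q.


X/∼ = {[golf=juliett], [hotel=india]}; |τ_Q| = 3.

Equivalence classes: [golf=juliett], [hotel=india].
Quotient map π: X → X/∼ sends golf ↦ [golf=juliett], hotel ↦ [hotel=india], india ↦ [hotel=india], juliett ↦ [golf=juliett].
For each subset V ⊆ X/∼, compute π^{-1}(V) ⊆ X and check whether π^{-1}(V) ∈ τ. V is open in τ_Q iff π^{-1}(V) ∈ τ.
  V = {}: π^{-1}(V) = ∅ ∈ τ ✓.
  V = {[golf=juliett]}: π^{-1}(V) = {golf, juliett} ∉ τ ✗.
  V = {[hotel=india]}: π^{-1}(V) = {hotel, india} ∈ τ ✓.
  V = {[golf=juliett], [hotel=india]}: π^{-1}(V) = {golf, hotel, india, juliett} ∈ τ ✓.
Open sets in the quotient: τ_Q = {{}, {[hotel=india]}, {[golf=juliett], [hotel=india]}} (3 elements).


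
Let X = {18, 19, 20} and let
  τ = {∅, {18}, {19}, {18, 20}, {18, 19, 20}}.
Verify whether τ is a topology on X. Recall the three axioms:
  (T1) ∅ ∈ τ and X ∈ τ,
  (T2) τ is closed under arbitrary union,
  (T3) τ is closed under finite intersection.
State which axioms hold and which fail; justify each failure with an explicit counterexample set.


τ is NOT a topology on X.

Axiom (T1): ∅ ∈ τ? Yes; X ∈ τ? Yes.
Axiom (T2/T3): check pairwise unions and intersections of members of τ.
Counterexample for (T2): {18} ∪ {19} = {18, 19} ∉ τ. Therefore τ is NOT a topology.


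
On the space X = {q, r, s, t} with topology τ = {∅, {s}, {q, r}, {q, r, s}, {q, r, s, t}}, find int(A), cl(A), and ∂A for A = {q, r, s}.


int(A) = {q, r, s}, cl(A) = {q, r, s, t}, ∂A = {t}.

Closed sets in (X, τ) are complements of opens:
  closed(X, τ) = {∅, {t}, {s, t}, {q, r, t}, {q, r, s, t}}.
int(A) = ⋃ {U ∈ τ : U ⊆ A}. Opens contained in A: ∅, {s}, {q, r}, {q, r, s}.
Taking the union of these: int(A) = {q, r, s}.
cl(A) = ⋂ {C closed : A ⊆ C}. Closed sets containing A: {q, r, s, t}.
Intersecting these: cl(A) = {q, r, s, t}.
∂A = cl(A) ∖ int(A) = {q, r, s, t} ∖ {q, r, s} = {t}.


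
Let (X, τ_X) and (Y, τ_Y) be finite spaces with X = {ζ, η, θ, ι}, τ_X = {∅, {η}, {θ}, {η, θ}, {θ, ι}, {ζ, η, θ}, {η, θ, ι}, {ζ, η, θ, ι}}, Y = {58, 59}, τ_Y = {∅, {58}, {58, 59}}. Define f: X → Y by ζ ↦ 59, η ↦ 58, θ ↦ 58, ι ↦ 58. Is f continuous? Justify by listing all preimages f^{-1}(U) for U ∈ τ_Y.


f IS continuous.

Compute f^{-1}(U) for each U ∈ τ_Y:
  U = ∅: f^{-1}(U) = ∅ ∈ τ_X ✓.
  U = {58}: f^{-1}(U) = {η, θ, ι} ∈ τ_X ✓.
  U = {58, 59}: f^{-1}(U) = {ζ, η, θ, ι} ∈ τ_X ✓.
Every preimage lies in τ_X, so f IS continuous.


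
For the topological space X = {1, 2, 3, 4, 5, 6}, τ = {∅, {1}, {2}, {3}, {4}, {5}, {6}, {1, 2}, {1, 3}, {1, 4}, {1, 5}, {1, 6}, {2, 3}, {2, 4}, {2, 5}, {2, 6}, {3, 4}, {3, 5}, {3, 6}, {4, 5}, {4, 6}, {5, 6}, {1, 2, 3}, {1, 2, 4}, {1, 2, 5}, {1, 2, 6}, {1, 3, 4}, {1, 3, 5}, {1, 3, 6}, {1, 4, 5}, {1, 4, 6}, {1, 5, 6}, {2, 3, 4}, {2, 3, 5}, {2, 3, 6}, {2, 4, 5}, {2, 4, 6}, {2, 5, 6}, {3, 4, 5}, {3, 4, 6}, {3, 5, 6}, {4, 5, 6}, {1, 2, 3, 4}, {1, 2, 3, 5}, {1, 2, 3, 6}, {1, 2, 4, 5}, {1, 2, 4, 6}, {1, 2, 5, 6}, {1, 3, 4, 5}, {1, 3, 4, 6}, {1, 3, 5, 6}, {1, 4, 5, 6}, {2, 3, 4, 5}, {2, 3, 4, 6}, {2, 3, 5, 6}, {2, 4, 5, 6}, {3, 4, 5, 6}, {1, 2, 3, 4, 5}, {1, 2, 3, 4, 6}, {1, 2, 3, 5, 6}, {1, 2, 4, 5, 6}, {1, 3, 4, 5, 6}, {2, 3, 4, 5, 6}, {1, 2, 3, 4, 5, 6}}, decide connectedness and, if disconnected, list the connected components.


(X, τ) is disconnected; components = [{1}, {2}, {3}, {4}, {5}, {6}].

Find clopen sets (U ∈ τ with X ∖ U ∈ τ):
  U = ∅, X ∖ U = {1, 2, 3, 4, 5, 6} — both open, so U is clopen.
  U = {1}, X ∖ U = {2, 3, 4, 5, 6} — both open, so U is clopen.
  U = {2}, X ∖ U = {1, 3, 4, 5, 6} — both open, so U is clopen.
  U = {3}, X ∖ U = {1, 2, 4, 5, 6} — both open, so U is clopen.
  U = {4}, X ∖ U = {1, 2, 3, 5, 6} — both open, so U is clopen.
  U = {5}, X ∖ U = {1, 2, 3, 4, 6} — both open, so U is clopen.
  U = {6}, X ∖ U = {1, 2, 3, 4, 5} — both open, so U is clopen.
  U = {1, 2}, X ∖ U = {3, 4, 5, 6} — both open, so U is clopen.
  U = {1, 3}, X ∖ U = {2, 4, 5, 6} — both open, so U is clopen.
  U = {1, 4}, X ∖ U = {2, 3, 5, 6} — both open, so U is clopen.
  U = {1, 5}, X ∖ U = {2, 3, 4, 6} — both open, so U is clopen.
  U = {1, 6}, X ∖ U = {2, 3, 4, 5} — both open, so U is clopen.
  U = {2, 3}, X ∖ U = {1, 4, 5, 6} — both open, so U is clopen.
  U = {2, 4}, X ∖ U = {1, 3, 5, 6} — both open, so U is clopen.
  U = {2, 5}, X ∖ U = {1, 3, 4, 6} — both open, so U is clopen.
  U = {2, 6}, X ∖ U = {1, 3, 4, 5} — both open, so U is clopen.
  U = {3, 4}, X ∖ U = {1, 2, 5, 6} — both open, so U is clopen.
  U = {3, 5}, X ∖ U = {1, 2, 4, 6} — both open, so U is clopen.
  U = {3, 6}, X ∖ U = {1, 2, 4, 5} — both open, so U is clopen.
  U = {4, 5}, X ∖ U = {1, 2, 3, 6} — both open, so U is clopen.
  U = {4, 6}, X ∖ U = {1, 2, 3, 5} — both open, so U is clopen.
  U = {5, 6}, X ∖ U = {1, 2, 3, 4} — both open, so U is clopen.
  U = {1, 2, 3}, X ∖ U = {4, 5, 6} — both open, so U is clopen.
  U = {1, 2, 4}, X ∖ U = {3, 5, 6} — both open, so U is clopen.
  U = {1, 2, 5}, X ∖ U = {3, 4, 6} — both open, so U is clopen.
  U = {1, 2, 6}, X ∖ U = {3, 4, 5} — both open, so U is clopen.
  U = {1, 3, 4}, X ∖ U = {2, 5, 6} — both open, so U is clopen.
  U = {1, 3, 5}, X ∖ U = {2, 4, 6} — both open, so U is clopen.
  U = {1, 3, 6}, X ∖ U = {2, 4, 5} — both open, so U is clopen.
  U = {1, 4, 5}, X ∖ U = {2, 3, 6} — both open, so U is clopen.
  U = {1, 4, 6}, X ∖ U = {2, 3, 5} — both open, so U is clopen.
  U = {1, 5, 6}, X ∖ U = {2, 3, 4} — both open, so U is clopen.
  U = {2, 3, 4}, X ∖ U = {1, 5, 6} — both open, so U is clopen.
  U = {2, 3, 5}, X ∖ U = {1, 4, 6} — both open, so U is clopen.
  U = {2, 3, 6}, X ∖ U = {1, 4, 5} — both open, so U is clopen.
  U = {2, 4, 5}, X ∖ U = {1, 3, 6} — both open, so U is clopen.
  U = {2, 4, 6}, X ∖ U = {1, 3, 5} — both open, so U is clopen.
  U = {2, 5, 6}, X ∖ U = {1, 3, 4} — both open, so U is clopen.
  U = {3, 4, 5}, X ∖ U = {1, 2, 6} — both open, so U is clopen.
  U = {3, 4, 6}, X ∖ U = {1, 2, 5} — both open, so U is clopen.
  U = {3, 5, 6}, X ∖ U = {1, 2, 4} — both open, so U is clopen.
  U = {4, 5, 6}, X ∖ U = {1, 2, 3} — both open, so U is clopen.
  U = {1, 2, 3, 4}, X ∖ U = {5, 6} — both open, so U is clopen.
  U = {1, 2, 3, 5}, X ∖ U = {4, 6} — both open, so U is clopen.
  U = {1, 2, 3, 6}, X ∖ U = {4, 5} — both open, so U is clopen.
  U = {1, 2, 4, 5}, X ∖ U = {3, 6} — both open, so U is clopen.
  U = {1, 2, 4, 6}, X ∖ U = {3, 5} — both open, so U is clopen.
  U = {1, 2, 5, 6}, X ∖ U = {3, 4} — both open, so U is clopen.
  U = {1, 3, 4, 5}, X ∖ U = {2, 6} — both open, so U is clopen.
  U = {1, 3, 4, 6}, X ∖ U = {2, 5} — both open, so U is clopen.
  U = {1, 3, 5, 6}, X ∖ U = {2, 4} — both open, so U is clopen.
  U = {1, 4, 5, 6}, X ∖ U = {2, 3} — both open, so U is clopen.
  U = {2, 3, 4, 5}, X ∖ U = {1, 6} — both open, so U is clopen.
  U = {2, 3, 4, 6}, X ∖ U = {1, 5} — both open, so U is clopen.
  U = {2, 3, 5, 6}, X ∖ U = {1, 4} — both open, so U is clopen.
  U = {2, 4, 5, 6}, X ∖ U = {1, 3} — both open, so U is clopen.
  U = {3, 4, 5, 6}, X ∖ U = {1, 2} — both open, so U is clopen.
  U = {1, 2, 3, 4, 5}, X ∖ U = {6} — both open, so U is clopen.
  U = {1, 2, 3, 4, 6}, X ∖ U = {5} — both open, so U is clopen.
  U = {1, 2, 3, 5, 6}, X ∖ U = {4} — both open, so U is clopen.
  U = {1, 2, 4, 5, 6}, X ∖ U = {3} — both open, so U is clopen.
  U = {1, 3, 4, 5, 6}, X ∖ U = {2} — both open, so U is clopen.
  U = {2, 3, 4, 5, 6}, X ∖ U = {1} — both open, so U is clopen.
  U = {1, 2, 3, 4, 5, 6}, X ∖ U = ∅ — both open, so U is clopen.
Nontrivial clopen(s) exist: e.g. {1, 3, 5}. So (X, τ) is disconnected.
Compute connected components by grouping points that agree on all clopens:
  component: {1}
  component: {2}
  component: {3}
  component: {4}
  component: {5}
  component: {6}


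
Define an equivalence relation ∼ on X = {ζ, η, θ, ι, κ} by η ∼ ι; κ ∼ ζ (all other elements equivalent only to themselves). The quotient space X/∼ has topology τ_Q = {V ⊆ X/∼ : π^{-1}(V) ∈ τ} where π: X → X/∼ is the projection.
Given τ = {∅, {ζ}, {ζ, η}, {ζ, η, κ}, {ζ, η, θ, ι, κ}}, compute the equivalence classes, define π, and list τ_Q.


X/∼ = {[ζ=κ], [η=ι], [θ]}; |τ_Q| = 2.

Equivalence classes: [ζ=κ], [η=ι], [θ].
Quotient map π: X → X/∼ sends ζ ↦ [ζ=κ], η ↦ [η=ι], θ ↦ [θ], ι ↦ [η=ι], κ ↦ [ζ=κ].
For each subset V ⊆ X/∼, compute π^{-1}(V) ⊆ X and check whether π^{-1}(V) ∈ τ. V is open in τ_Q iff π^{-1}(V) ∈ τ.
  V = {}: π^{-1}(V) = ∅ ∈ τ ✓.
  V = {[ζ=κ]}: π^{-1}(V) = {ζ, κ} ∉ τ ✗.
  V = {[η=ι]}: π^{-1}(V) = {η, ι} ∉ τ ✗.
  V = {[ζ=κ], [η=ι]}: π^{-1}(V) = {ζ, η, ι, κ} ∉ τ ✗.
  V = {[θ]}: π^{-1}(V) = {θ} ∉ τ ✗.
  V = {[ζ=κ], [θ]}: π^{-1}(V) = {ζ, θ, κ} ∉ τ ✗.
  V = {[η=ι], [θ]}: π^{-1}(V) = {η, θ, ι} ∉ τ ✗.
  V = {[ζ=κ], [η=ι], [θ]}: π^{-1}(V) = {ζ, η, θ, ι, κ} ∈ τ ✓.
Open sets in the quotient: τ_Q = {{}, {[ζ=κ], [η=ι], [θ]}} (2 elements).


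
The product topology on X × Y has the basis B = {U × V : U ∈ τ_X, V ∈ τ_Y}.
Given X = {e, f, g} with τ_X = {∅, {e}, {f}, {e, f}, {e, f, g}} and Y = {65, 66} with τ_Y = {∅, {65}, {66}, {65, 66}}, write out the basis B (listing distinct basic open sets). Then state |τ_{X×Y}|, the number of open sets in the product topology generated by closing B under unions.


Basis B = {∅ × ∅, {e} × {65}, {e} × {66}, {f} × {65}, {f} × {66}, {e} × {65, 66}, {e, f} × {65}, {e, f} × {66}, {f} × {65, 66}, {e, f, g} × {65}, {e, f, g} × {66}, {e, f} × {65, 66}, {e, f, g} × {65, 66}}; |τ_{X×Y}| = 25.

Enumerate products U × V with U ∈ τ_X, V ∈ τ_Y (deduplicated):
  ∅ × ∅ = {} (∅)
  {e} × {65} = {(e,65)}
  {e} × {66} = {(e,66)}
  {f} × {65} = {(f,65)}
  {f} × {66} = {(f,66)}
  {e} × {65, 66} = {(e,65), (e,66)}
  {e, f} × {65} = {(e,65), (f,65)}
  {e, f} × {66} = {(e,66), (f,66)}
  {f} × {65, 66} = {(f,65), (f,66)}
  {e, f, g} × {65} = {(e,65), (f,65), (g,65)}
  {e, f, g} × {66} = {(e,66), (f,66), (g,66)}
  {e, f} × {65, 66} = {(e,65), (e,66), (f,65), (f,66)}
  {e, f, g} × {65, 66} = {(e,65), (e,66), (f,65), (f,66), (g,65), (g,66)}
These 13 distinct sets form the basis B.
Close under arbitrary unions to get τ_{X×Y}; counting gives |τ_{X×Y}| = 25.


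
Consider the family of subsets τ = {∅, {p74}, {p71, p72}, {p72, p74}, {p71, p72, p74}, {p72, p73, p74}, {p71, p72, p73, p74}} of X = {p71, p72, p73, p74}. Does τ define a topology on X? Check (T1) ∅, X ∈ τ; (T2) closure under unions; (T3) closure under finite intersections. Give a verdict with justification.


τ is NOT a topology on X.

Axiom (T1): ∅ ∈ τ? Yes; X ∈ τ? Yes.
Axiom (T2/T3): check pairwise unions and intersections of members of τ.
Counterexample for (T3): {p71, p72} ∩ {p72, p74} = {p72} ∉ τ. Therefore τ is NOT a topology.


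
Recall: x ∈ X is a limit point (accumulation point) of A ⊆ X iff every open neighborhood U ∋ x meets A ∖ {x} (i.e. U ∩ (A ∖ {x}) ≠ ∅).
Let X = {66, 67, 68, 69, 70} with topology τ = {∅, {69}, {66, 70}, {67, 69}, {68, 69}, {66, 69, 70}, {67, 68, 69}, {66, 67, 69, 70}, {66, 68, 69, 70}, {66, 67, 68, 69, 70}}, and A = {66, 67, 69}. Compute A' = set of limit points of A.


A' = {67, 68, 70}

For each x ∈ X, list the open sets U ∈ τ with x ∈ U, then check whether U ∩ (A ∖ {x}) ≠ ∅ for every such U.
  x = 66: open {66, 70} ∋ x has {66, 70} ∩ (A ∖ {66}) = ∅, so x is NOT a limit point.
  x = 67: opens ∋ x are {67, 69}, {67, 68, 69}, {66, 67, 69, 70}, {66, 67, 68, 69, 70}; each meets A ∖ {67}, so x IS a limit point.
  x = 68: opens ∋ x are {68, 69}, {67, 68, 69}, {66, 68, 69, 70}, {66, 67, 68, 69, 70}; each meets A ∖ {68}, so x IS a limit point.
  x = 69: open {69} ∋ x has {69} ∩ (A ∖ {69}) = ∅, so x is NOT a limit point.
  x = 70: opens ∋ x are {66, 70}, {66, 69, 70}, {66, 67, 69, 70}, {66, 68, 69, 70}, {66, 67, 68, 69, 70}; each meets A ∖ {70}, so x IS a limit point.
Collecting: A' = {67, 68, 70}.


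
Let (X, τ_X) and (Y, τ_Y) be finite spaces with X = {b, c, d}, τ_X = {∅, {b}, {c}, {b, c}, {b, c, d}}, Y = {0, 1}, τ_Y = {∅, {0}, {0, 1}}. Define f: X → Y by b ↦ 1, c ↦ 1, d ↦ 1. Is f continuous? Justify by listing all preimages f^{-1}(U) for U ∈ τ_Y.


f IS continuous.

Compute f^{-1}(U) for each U ∈ τ_Y:
  U = ∅: f^{-1}(U) = ∅ ∈ τ_X ✓.
  U = {0}: f^{-1}(U) = ∅ ∈ τ_X ✓.
  U = {0, 1}: f^{-1}(U) = {b, c, d} ∈ τ_X ✓.
Every preimage lies in τ_X, so f IS continuous.


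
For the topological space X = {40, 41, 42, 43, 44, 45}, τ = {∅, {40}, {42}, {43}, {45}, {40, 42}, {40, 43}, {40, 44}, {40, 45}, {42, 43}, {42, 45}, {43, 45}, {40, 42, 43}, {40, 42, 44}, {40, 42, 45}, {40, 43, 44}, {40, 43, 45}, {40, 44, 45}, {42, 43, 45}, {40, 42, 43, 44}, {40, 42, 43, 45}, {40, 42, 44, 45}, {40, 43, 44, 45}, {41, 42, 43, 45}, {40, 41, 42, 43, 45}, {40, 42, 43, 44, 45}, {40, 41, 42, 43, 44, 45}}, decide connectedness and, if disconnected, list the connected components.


(X, τ) is disconnected; components = [{40, 44}, {41, 42, 43, 45}].

Find clopen sets (U ∈ τ with X ∖ U ∈ τ):
  U = ∅, X ∖ U = {40, 41, 42, 43, 44, 45} — both open, so U is clopen.
  U = {40, 44}, X ∖ U = {41, 42, 43, 45} — both open, so U is clopen.
  U = {41, 42, 43, 45}, X ∖ U = {40, 44} — both open, so U is clopen.
  U = {40, 41, 42, 43, 44, 45}, X ∖ U = ∅ — both open, so U is clopen.
Nontrivial clopen(s) exist: e.g. {40, 44}. So (X, τ) is disconnected.
Compute connected components by grouping points that agree on all clopens:
  component: {40, 44}
  component: {41, 42, 43, 45}


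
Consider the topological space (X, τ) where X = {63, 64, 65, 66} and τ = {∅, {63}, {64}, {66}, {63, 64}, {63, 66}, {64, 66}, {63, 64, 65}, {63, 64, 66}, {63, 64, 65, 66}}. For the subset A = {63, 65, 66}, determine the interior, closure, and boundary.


int(A) = {63, 66}, cl(A) = {63, 65, 66}, ∂A = {65}.

Closed sets in (X, τ) are complements of opens:
  closed(X, τ) = {∅, {65}, {66}, {63, 65}, {64, 65}, {65, 66}, {63, 64, 65}, {63, 65, 66}, {64, 65, 66}, {63, 64, 65, 66}}.
int(A) = ⋃ {U ∈ τ : U ⊆ A}. Opens contained in A: ∅, {63}, {66}, {63, 66}.
Taking the union of these: int(A) = {63, 66}.
cl(A) = ⋂ {C closed : A ⊆ C}. Closed sets containing A: {63, 65, 66}, {63, 64, 65, 66}.
Intersecting these: cl(A) = {63, 65, 66}.
∂A = cl(A) ∖ int(A) = {63, 65, 66} ∖ {63, 66} = {65}.


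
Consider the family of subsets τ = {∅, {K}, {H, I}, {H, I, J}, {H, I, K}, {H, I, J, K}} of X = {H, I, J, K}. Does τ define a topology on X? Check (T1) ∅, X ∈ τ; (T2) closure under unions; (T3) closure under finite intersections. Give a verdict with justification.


τ IS a topology on X.

Axiom (T1): ∅ ∈ τ? Yes; X ∈ τ? Yes.
Axiom (T2/T3): check pairwise unions and intersections of members of τ.
All pairwise intersections and unions checked — each lies in τ. Therefore τ satisfies (T1), (T2), (T3): it IS a topology on X.


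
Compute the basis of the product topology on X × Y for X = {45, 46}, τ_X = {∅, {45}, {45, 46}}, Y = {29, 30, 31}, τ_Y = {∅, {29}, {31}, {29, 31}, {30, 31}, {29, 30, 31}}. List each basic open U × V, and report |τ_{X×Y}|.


Basis B = {∅ × ∅, {45} × {29}, {45} × {31}, {45} × {29, 31}, {45, 46} × {29}, {45} × {30, 31}, {45, 46} × {31}, {45} × {29, 30, 31}, {45, 46} × {29, 31}, {45, 46} × {30, 31}, {45, 46} × {29, 30, 31}}; |τ_{X×Y}| = 18.

Enumerate products U × V with U ∈ τ_X, V ∈ τ_Y (deduplicated):
  ∅ × ∅ = {} (∅)
  {45} × {29} = {(45,29)}
  {45} × {31} = {(45,31)}
  {45} × {29, 31} = {(45,29), (45,31)}
  {45, 46} × {29} = {(45,29), (46,29)}
  {45} × {30, 31} = {(45,30), (45,31)}
  {45, 46} × {31} = {(45,31), (46,31)}
  {45} × {29, 30, 31} = {(45,29), (45,30), (45,31)}
  {45, 46} × {29, 31} = {(45,29), (45,31), (46,29), (46,31)}
  {45, 46} × {30, 31} = {(45,30), (45,31), (46,30), (46,31)}
  {45, 46} × {29, 30, 31} = {(45,29), (45,30), (45,31), (46,29), (46,30), (46,31)}
These 11 distinct sets form the basis B.
Close under arbitrary unions to get τ_{X×Y}; counting gives |τ_{X×Y}| = 18.


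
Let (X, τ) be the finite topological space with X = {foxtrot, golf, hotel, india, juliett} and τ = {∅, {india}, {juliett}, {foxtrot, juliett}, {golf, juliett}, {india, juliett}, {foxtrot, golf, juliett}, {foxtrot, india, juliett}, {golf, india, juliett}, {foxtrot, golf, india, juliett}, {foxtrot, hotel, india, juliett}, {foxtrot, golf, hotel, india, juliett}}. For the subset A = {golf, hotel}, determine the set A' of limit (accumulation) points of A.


A' = ∅

For each x ∈ X, list the open sets U ∈ τ with x ∈ U, then check whether U ∩ (A ∖ {x}) ≠ ∅ for every such U.
  x = foxtrot: open {foxtrot, juliett} ∋ x has {foxtrot, juliett} ∩ (A ∖ {foxtrot}) = ∅, so x is NOT a limit point.
  x = golf: open {golf, juliett} ∋ x has {golf, juliett} ∩ (A ∖ {golf}) = ∅, so x is NOT a limit point.
  x = hotel: open {foxtrot, hotel, india, juliett} ∋ x has {foxtrot, hotel, india, juliett} ∩ (A ∖ {hotel}) = ∅, so x is NOT a limit point.
  x = india: open {india} ∋ x has {india} ∩ (A ∖ {india}) = ∅, so x is NOT a limit point.
  x = juliett: open {juliett} ∋ x has {juliett} ∩ (A ∖ {juliett}) = ∅, so x is NOT a limit point.
Collecting: A' = ∅.


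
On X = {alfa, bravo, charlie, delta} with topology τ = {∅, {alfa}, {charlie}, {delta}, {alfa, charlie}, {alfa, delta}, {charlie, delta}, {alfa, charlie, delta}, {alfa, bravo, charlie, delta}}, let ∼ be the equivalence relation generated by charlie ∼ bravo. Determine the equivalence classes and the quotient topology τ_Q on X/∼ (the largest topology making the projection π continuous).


X/∼ = {[alfa], [bravo=charlie], [delta]}; |τ_Q| = 5.

Equivalence classes: [alfa], [bravo=charlie], [delta].
Quotient map π: X → X/∼ sends alfa ↦ [alfa], bravo ↦ [bravo=charlie], charlie ↦ [bravo=charlie], delta ↦ [delta].
For each subset V ⊆ X/∼, compute π^{-1}(V) ⊆ X and check whether π^{-1}(V) ∈ τ. V is open in τ_Q iff π^{-1}(V) ∈ τ.
  V = {}: π^{-1}(V) = ∅ ∈ τ ✓.
  V = {[alfa]}: π^{-1}(V) = {alfa} ∈ τ ✓.
  V = {[bravo=charlie]}: π^{-1}(V) = {bravo, charlie} ∉ τ ✗.
  V = {[alfa], [bravo=charlie]}: π^{-1}(V) = {alfa, bravo, charlie} ∉ τ ✗.
  V = {[delta]}: π^{-1}(V) = {delta} ∈ τ ✓.
  V = {[alfa], [delta]}: π^{-1}(V) = {alfa, delta} ∈ τ ✓.
  V = {[bravo=charlie], [delta]}: π^{-1}(V) = {bravo, charlie, delta} ∉ τ ✗.
  V = {[alfa], [bravo=charlie], [delta]}: π^{-1}(V) = {alfa, bravo, charlie, delta} ∈ τ ✓.
Open sets in the quotient: τ_Q = {{}, {[alfa]}, {[delta]}, {[alfa], [delta]}, {[alfa], [bravo=charlie], [delta]}} (5 elements).


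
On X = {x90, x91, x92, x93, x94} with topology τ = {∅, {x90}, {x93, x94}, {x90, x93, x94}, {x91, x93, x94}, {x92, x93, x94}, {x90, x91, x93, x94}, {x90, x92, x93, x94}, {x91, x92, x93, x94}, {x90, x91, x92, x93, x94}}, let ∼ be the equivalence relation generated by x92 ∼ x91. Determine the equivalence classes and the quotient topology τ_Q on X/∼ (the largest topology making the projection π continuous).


X/∼ = {[x90], [x91=x92], [x93], [x94]}; |τ_Q| = 6.

Equivalence classes: [x90], [x91=x92], [x93], [x94].
Quotient map π: X → X/∼ sends x90 ↦ [x90], x91 ↦ [x91=x92], x92 ↦ [x91=x92], x93 ↦ [x93], x94 ↦ [x94].
For each subset V ⊆ X/∼, compute π^{-1}(V) ⊆ X and check whether π^{-1}(V) ∈ τ. V is open in τ_Q iff π^{-1}(V) ∈ τ.
  V = {}: π^{-1}(V) = ∅ ∈ τ ✓.
  V = {[x90]}: π^{-1}(V) = {x90} ∈ τ ✓.
  V = {[x91=x92]}: π^{-1}(V) = {x91, x92} ∉ τ ✗.
  V = {[x90], [x91=x92]}: π^{-1}(V) = {x90, x91, x92} ∉ τ ✗.
  V = {[x93]}: π^{-1}(V) = {x93} ∉ τ ✗.
  V = {[x90], [x93]}: π^{-1}(V) = {x90, x93} ∉ τ ✗.
  V = {[x91=x92], [x93]}: π^{-1}(V) = {x91, x92, x93} ∉ τ ✗.
  V = {[x90], [x91=x92], [x93]}: π^{-1}(V) = {x90, x91, x92, x93} ∉ τ ✗.
  V = {[x94]}: π^{-1}(V) = {x94} ∉ τ ✗.
  V = {[x90], [x94]}: π^{-1}(V) = {x90, x94} ∉ τ ✗.
  V = {[x91=x92], [x94]}: π^{-1}(V) = {x91, x92, x94} ∉ τ ✗.
  V = {[x90], [x91=x92], [x94]}: π^{-1}(V) = {x90, x91, x92, x94} ∉ τ ✗.
  V = {[x93], [x94]}: π^{-1}(V) = {x93, x94} ∈ τ ✓.
  V = {[x90], [x93], [x94]}: π^{-1}(V) = {x90, x93, x94} ∈ τ ✓.
  V = {[x91=x92], [x93], [x94]}: π^{-1}(V) = {x91, x92, x93, x94} ∈ τ ✓.
  V = {[x90], [x91=x92], [x93], [x94]}: π^{-1}(V) = {x90, x91, x92, x93, x94} ∈ τ ✓.
Open sets in the quotient: τ_Q = {{}, {[x90]}, {[x93], [x94]}, {[x90], [x93], [x94]}, {[x91=x92], [x93], [x94]}, {[x90], [x91=x92], [x93], [x94]}} (6 elements).


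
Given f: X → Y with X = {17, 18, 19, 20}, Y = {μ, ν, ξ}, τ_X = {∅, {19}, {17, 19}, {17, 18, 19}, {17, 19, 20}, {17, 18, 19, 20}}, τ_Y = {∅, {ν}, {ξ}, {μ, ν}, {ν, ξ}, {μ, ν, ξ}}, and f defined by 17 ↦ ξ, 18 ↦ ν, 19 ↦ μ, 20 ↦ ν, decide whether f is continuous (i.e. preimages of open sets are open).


f is NOT continuous.

Compute f^{-1}(U) for each U ∈ τ_Y:
  U = ∅: f^{-1}(U) = ∅ ∈ τ_X ✓.
  U = {ν}: f^{-1}(U) = {18, 20} ∉ τ_X ✗.
  U = {ξ}: f^{-1}(U) = {17} ∉ τ_X ✗.
  U = {μ, ν}: f^{-1}(U) = {18, 19, 20} ∉ τ_X ✗.
  U = {ν, ξ}: f^{-1}(U) = {17, 18, 20} ∉ τ_X ✗.
  U = {μ, ν, ξ}: f^{-1}(U) = {17, 18, 19, 20} ∈ τ_X ✓.
Found U = {ν} with f^{-1}(U) = {18, 20} not in τ_X. Therefore f is NOT continuous.


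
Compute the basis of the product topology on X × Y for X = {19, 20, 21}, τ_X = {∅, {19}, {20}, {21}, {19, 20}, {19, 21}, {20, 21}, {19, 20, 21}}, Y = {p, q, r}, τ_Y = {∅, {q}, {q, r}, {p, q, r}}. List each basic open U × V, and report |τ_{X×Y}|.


Basis B = {∅ × ∅, {19} × {q}, {20} × {q}, {21} × {q}, {19} × {q, r}, {19, 20} × {q}, {19, 21} × {q}, {20} × {q, r}, {20, 21} × {q}, {21} × {q, r}, {19} × {p, q, r}, {19, 20, 21} × {q}, {20} × {p, q, r}, {21} × {p, q, r}, {19, 20} × {q, r}, {19, 21} × {q, r}, {20, 21} × {q, r}, {19, 20} × {p, q, r}, {19, 21} × {p, q, r}, {19, 20, 21} × {q, r}, {20, 21} × {p, q, r}, {19, 20, 21} × {p, q, r}}; |τ_{X×Y}| = 64.

Enumerate products U × V with U ∈ τ_X, V ∈ τ_Y (deduplicated):
  ∅ × ∅ = {} (∅)
  {19} × {q} = {(19,q)}
  {20} × {q} = {(20,q)}
  {21} × {q} = {(21,q)}
  {19} × {q, r} = {(19,q), (19,r)}
  {19, 20} × {q} = {(19,q), (20,q)}
  {19, 21} × {q} = {(19,q), (21,q)}
  {20} × {q, r} = {(20,q), (20,r)}
  {20, 21} × {q} = {(20,q), (21,q)}
  {21} × {q, r} = {(21,q), (21,r)}
  {19} × {p, q, r} = {(19,p), (19,q), (19,r)}
  {19, 20, 21} × {q} = {(19,q), (20,q), (21,q)}
  {20} × {p, q, r} = {(20,p), (20,q), (20,r)}
  {21} × {p, q, r} = {(21,p), (21,q), (21,r)}
  {19, 20} × {q, r} = {(19,q), (19,r), (20,q), (20,r)}
  {19, 21} × {q, r} = {(19,q), (19,r), (21,q), (21,r)}
  {20, 21} × {q, r} = {(20,q), (20,r), (21,q), (21,r)}
  {19, 20} × {p, q, r} = {(19,p), (19,q), (19,r), (20,p), (20,q), (20,r)}
  {19, 21} × {p, q, r} = {(19,p), (19,q), (19,r), (21,p), (21,q), (21,r)}
  {19, 20, 21} × {q, r} = {(19,q), (19,r), (20,q), (20,r), (21,q), (21,r)}
  {20, 21} × {p, q, r} = {(20,p), (20,q), (20,r), (21,p), (21,q), (21,r)}
  {19, 20, 21} × {p, q, r} = {(19,p), (19,q), (19,r), (20,p), (20,q), (20,r), (21,p), (21,q), (21,r)}
These 22 distinct sets form the basis B.
Close under arbitrary unions to get τ_{X×Y}; counting gives |τ_{X×Y}| = 64.


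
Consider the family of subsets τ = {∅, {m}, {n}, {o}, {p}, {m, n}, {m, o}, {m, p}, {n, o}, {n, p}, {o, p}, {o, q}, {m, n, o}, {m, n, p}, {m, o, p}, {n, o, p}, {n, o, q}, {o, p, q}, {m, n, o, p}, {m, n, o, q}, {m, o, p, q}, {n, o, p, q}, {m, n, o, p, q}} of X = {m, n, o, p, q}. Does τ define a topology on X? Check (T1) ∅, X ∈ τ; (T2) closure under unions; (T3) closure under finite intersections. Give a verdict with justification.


τ is NOT a topology on X.

Axiom (T1): ∅ ∈ τ? Yes; X ∈ τ? Yes.
Axiom (T2/T3): check pairwise unions and intersections of members of τ.
Counterexample for (T2): {m} ∪ {o, q} = {m, o, q} ∉ τ. Therefore τ is NOT a topology.


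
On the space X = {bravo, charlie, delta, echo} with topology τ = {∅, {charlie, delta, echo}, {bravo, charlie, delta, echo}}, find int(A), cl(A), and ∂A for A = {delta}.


int(A) = ∅, cl(A) = {bravo, charlie, delta, echo}, ∂A = {bravo, charlie, delta, echo}.

Closed sets in (X, τ) are complements of opens:
  closed(X, τ) = {∅, {bravo}, {bravo, charlie, delta, echo}}.
int(A) = ⋃ {U ∈ τ : U ⊆ A}. Opens contained in A: ∅.
Taking the union of these: int(A) = ∅.
cl(A) = ⋂ {C closed : A ⊆ C}. Closed sets containing A: {bravo, charlie, delta, echo}.
Intersecting these: cl(A) = {bravo, charlie, delta, echo}.
∂A = cl(A) ∖ int(A) = {bravo, charlie, delta, echo} ∖ ∅ = {bravo, charlie, delta, echo}.


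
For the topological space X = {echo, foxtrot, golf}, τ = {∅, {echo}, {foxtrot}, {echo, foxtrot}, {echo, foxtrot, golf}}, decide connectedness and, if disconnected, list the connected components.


(X, τ) is connected.

Find clopen sets (U ∈ τ with X ∖ U ∈ τ):
  U = ∅, X ∖ U = {echo, foxtrot, golf} — both open, so U is clopen.
  U = {echo, foxtrot, golf}, X ∖ U = ∅ — both open, so U is clopen.
Only trivial clopens (∅ and X) exist, so (X, τ) is connected.
Compute connected components by grouping points that agree on all clopens:
  component: {echo, foxtrot, golf}


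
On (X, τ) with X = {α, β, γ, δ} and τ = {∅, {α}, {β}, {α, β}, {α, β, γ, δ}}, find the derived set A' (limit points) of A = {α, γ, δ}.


A' = {γ, δ}

For each x ∈ X, list the open sets U ∈ τ with x ∈ U, then check whether U ∩ (A ∖ {x}) ≠ ∅ for every such U.
  x = α: open {α} ∋ x has {α} ∩ (A ∖ {α}) = ∅, so x is NOT a limit point.
  x = β: open {β} ∋ x has {β} ∩ (A ∖ {β}) = ∅, so x is NOT a limit point.
  x = γ: opens ∋ x are {α, β, γ, δ}; each meets A ∖ {γ}, so x IS a limit point.
  x = δ: opens ∋ x are {α, β, γ, δ}; each meets A ∖ {δ}, so x IS a limit point.
Collecting: A' = {γ, δ}.


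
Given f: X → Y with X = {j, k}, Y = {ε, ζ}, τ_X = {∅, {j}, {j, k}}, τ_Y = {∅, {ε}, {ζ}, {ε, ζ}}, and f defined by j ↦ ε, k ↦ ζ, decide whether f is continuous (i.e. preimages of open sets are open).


f is NOT continuous.

Compute f^{-1}(U) for each U ∈ τ_Y:
  U = ∅: f^{-1}(U) = ∅ ∈ τ_X ✓.
  U = {ε}: f^{-1}(U) = {j} ∈ τ_X ✓.
  U = {ζ}: f^{-1}(U) = {k} ∉ τ_X ✗.
  U = {ε, ζ}: f^{-1}(U) = {j, k} ∈ τ_X ✓.
Found U = {ζ} with f^{-1}(U) = {k} not in τ_X. Therefore f is NOT continuous.


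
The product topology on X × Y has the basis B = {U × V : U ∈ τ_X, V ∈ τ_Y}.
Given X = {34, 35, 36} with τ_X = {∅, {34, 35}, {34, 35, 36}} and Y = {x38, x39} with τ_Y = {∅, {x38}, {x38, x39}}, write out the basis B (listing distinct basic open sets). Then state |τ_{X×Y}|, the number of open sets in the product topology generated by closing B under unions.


Basis B = {∅ × ∅, {34, 35} × {x38}, {34, 35, 36} × {x38}, {34, 35} × {x38, x39}, {34, 35, 36} × {x38, x39}}; |τ_{X×Y}| = 6.

Enumerate products U × V with U ∈ τ_X, V ∈ τ_Y (deduplicated):
  ∅ × ∅ = {} (∅)
  {34, 35} × {x38} = {(34,x38), (35,x38)}
  {34, 35, 36} × {x38} = {(34,x38), (35,x38), (36,x38)}
  {34, 35} × {x38, x39} = {(34,x38), (34,x39), (35,x38), (35,x39)}
  {34, 35, 36} × {x38, x39} = {(34,x38), (34,x39), (35,x38), (35,x39), (36,x38), (36,x39)}
These 5 distinct sets form the basis B.
Close under arbitrary unions to get τ_{X×Y}; counting gives |τ_{X×Y}| = 6.


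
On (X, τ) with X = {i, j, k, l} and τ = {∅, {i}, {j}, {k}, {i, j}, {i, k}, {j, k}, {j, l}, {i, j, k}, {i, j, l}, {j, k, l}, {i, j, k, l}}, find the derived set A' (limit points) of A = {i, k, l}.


A' = ∅

For each x ∈ X, list the open sets U ∈ τ with x ∈ U, then check whether U ∩ (A ∖ {x}) ≠ ∅ for every such U.
  x = i: open {i} ∋ x has {i} ∩ (A ∖ {i}) = ∅, so x is NOT a limit point.
  x = j: open {j} ∋ x has {j} ∩ (A ∖ {j}) = ∅, so x is NOT a limit point.
  x = k: open {k} ∋ x has {k} ∩ (A ∖ {k}) = ∅, so x is NOT a limit point.
  x = l: open {j, l} ∋ x has {j, l} ∩ (A ∖ {l}) = ∅, so x is NOT a limit point.
Collecting: A' = ∅.


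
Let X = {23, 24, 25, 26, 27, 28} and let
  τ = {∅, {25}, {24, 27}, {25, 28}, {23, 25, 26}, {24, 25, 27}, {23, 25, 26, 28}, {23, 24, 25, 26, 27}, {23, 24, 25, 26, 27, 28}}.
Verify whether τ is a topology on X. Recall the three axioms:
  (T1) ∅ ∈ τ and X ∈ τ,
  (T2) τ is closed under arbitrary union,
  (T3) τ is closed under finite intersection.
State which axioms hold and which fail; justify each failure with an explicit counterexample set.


τ is NOT a topology on X.

Axiom (T1): ∅ ∈ τ? Yes; X ∈ τ? Yes.
Axiom (T2/T3): check pairwise unions and intersections of members of τ.
Counterexample for (T2): {24, 27} ∪ {25, 28} = {24, 25, 27, 28} ∉ τ. Therefore τ is NOT a topology.


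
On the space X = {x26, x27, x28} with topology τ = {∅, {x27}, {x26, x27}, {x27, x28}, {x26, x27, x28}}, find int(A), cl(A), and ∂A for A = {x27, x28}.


int(A) = {x27, x28}, cl(A) = {x26, x27, x28}, ∂A = {x26}.

Closed sets in (X, τ) are complements of opens:
  closed(X, τ) = {∅, {x26}, {x28}, {x26, x28}, {x26, x27, x28}}.
int(A) = ⋃ {U ∈ τ : U ⊆ A}. Opens contained in A: ∅, {x27}, {x27, x28}.
Taking the union of these: int(A) = {x27, x28}.
cl(A) = ⋂ {C closed : A ⊆ C}. Closed sets containing A: {x26, x27, x28}.
Intersecting these: cl(A) = {x26, x27, x28}.
∂A = cl(A) ∖ int(A) = {x26, x27, x28} ∖ {x27, x28} = {x26}.


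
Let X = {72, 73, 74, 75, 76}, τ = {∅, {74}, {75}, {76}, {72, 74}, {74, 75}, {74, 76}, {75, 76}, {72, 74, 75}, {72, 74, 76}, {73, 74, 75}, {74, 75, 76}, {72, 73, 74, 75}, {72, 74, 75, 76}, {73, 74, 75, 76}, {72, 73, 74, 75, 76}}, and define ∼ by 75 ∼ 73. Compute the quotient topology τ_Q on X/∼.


X/∼ = {[72], [73=75], [74], [76]}; |τ_Q| = 10.

Equivalence classes: [72], [73=75], [74], [76].
Quotient map π: X → X/∼ sends 72 ↦ [72], 73 ↦ [73=75], 74 ↦ [74], 75 ↦ [73=75], 76 ↦ [76].
For each subset V ⊆ X/∼, compute π^{-1}(V) ⊆ X and check whether π^{-1}(V) ∈ τ. V is open in τ_Q iff π^{-1}(V) ∈ τ.
  V = {}: π^{-1}(V) = ∅ ∈ τ ✓.
  V = {[72]}: π^{-1}(V) = {72} ∉ τ ✗.
  V = {[73=75]}: π^{-1}(V) = {73, 75} ∉ τ ✗.
  V = {[72], [73=75]}: π^{-1}(V) = {72, 73, 75} ∉ τ ✗.
  V = {[74]}: π^{-1}(V) = {74} ∈ τ ✓.
  V = {[72], [74]}: π^{-1}(V) = {72, 74} ∈ τ ✓.
  V = {[73=75], [74]}: π^{-1}(V) = {73, 74, 75} ∈ τ ✓.
  V = {[72], [73=75], [74]}: π^{-1}(V) = {72, 73, 74, 75} ∈ τ ✓.
  V = {[76]}: π^{-1}(V) = {76} ∈ τ ✓.
  V = {[72], [76]}: π^{-1}(V) = {72, 76} ∉ τ ✗.
  V = {[73=75], [76]}: π^{-1}(V) = {73, 75, 76} ∉ τ ✗.
  V = {[72], [73=75], [76]}: π^{-1}(V) = {72, 73, 75, 76} ∉ τ ✗.
  V = {[74], [76]}: π^{-1}(V) = {74, 76} ∈ τ ✓.
  V = {[72], [74], [76]}: π^{-1}(V) = {72, 74, 76} ∈ τ ✓.
  V = {[73=75], [74], [76]}: π^{-1}(V) = {73, 74, 75, 76} ∈ τ ✓.
  V = {[72], [73=75], [74], [76]}: π^{-1}(V) = {72, 73, 74, 75, 76} ∈ τ ✓.
Open sets in the quotient: τ_Q = {{}, {[74]}, {[72], [74]}, {[73=75], [74]}, {[72], [73=75], [74]}, {[76]}, {[74], [76]}, {[72], [74], [76]}, {[73=75], [74], [76]}, {[72], [73=75], [74], [76]}} (10 elements).


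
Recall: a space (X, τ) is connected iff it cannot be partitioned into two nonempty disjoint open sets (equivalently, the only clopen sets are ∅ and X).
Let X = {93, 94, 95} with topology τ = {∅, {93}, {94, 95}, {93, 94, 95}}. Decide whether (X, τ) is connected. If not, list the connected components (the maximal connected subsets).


(X, τ) is disconnected; components = [{93}, {94, 95}].

Find clopen sets (U ∈ τ with X ∖ U ∈ τ):
  U = ∅, X ∖ U = {93, 94, 95} — both open, so U is clopen.
  U = {93}, X ∖ U = {94, 95} — both open, so U is clopen.
  U = {94, 95}, X ∖ U = {93} — both open, so U is clopen.
  U = {93, 94, 95}, X ∖ U = ∅ — both open, so U is clopen.
Nontrivial clopen(s) exist: e.g. {93}. So (X, τ) is disconnected.
Compute connected components by grouping points that agree on all clopens:
  component: {93}
  component: {94, 95}


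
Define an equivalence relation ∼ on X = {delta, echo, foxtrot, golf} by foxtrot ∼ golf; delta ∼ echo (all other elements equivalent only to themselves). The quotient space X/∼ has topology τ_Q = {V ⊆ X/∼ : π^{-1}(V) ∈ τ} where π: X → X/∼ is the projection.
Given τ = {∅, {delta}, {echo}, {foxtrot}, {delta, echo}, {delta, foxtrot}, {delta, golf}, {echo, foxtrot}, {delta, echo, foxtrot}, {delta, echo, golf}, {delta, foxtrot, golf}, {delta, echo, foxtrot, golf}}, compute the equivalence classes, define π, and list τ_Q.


X/∼ = {[delta=echo], [foxtrot=golf]}; |τ_Q| = 3.

Equivalence classes: [delta=echo], [foxtrot=golf].
Quotient map π: X → X/∼ sends delta ↦ [delta=echo], echo ↦ [delta=echo], foxtrot ↦ [foxtrot=golf], golf ↦ [foxtrot=golf].
For each subset V ⊆ X/∼, compute π^{-1}(V) ⊆ X and check whether π^{-1}(V) ∈ τ. V is open in τ_Q iff π^{-1}(V) ∈ τ.
  V = {}: π^{-1}(V) = ∅ ∈ τ ✓.
  V = {[delta=echo]}: π^{-1}(V) = {delta, echo} ∈ τ ✓.
  V = {[foxtrot=golf]}: π^{-1}(V) = {foxtrot, golf} ∉ τ ✗.
  V = {[delta=echo], [foxtrot=golf]}: π^{-1}(V) = {delta, echo, foxtrot, golf} ∈ τ ✓.
Open sets in the quotient: τ_Q = {{}, {[delta=echo]}, {[delta=echo], [foxtrot=golf]}} (3 elements).


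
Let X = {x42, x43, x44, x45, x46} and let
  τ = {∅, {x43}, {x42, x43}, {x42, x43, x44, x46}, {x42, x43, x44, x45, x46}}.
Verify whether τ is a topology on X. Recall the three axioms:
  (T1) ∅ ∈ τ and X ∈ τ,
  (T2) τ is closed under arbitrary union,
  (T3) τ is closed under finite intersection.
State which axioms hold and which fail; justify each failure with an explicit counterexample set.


τ IS a topology on X.

Axiom (T1): ∅ ∈ τ? Yes; X ∈ τ? Yes.
Axiom (T2/T3): check pairwise unions and intersections of members of τ.
All pairwise intersections and unions checked — each lies in τ. Therefore τ satisfies (T1), (T2), (T3): it IS a topology on X.


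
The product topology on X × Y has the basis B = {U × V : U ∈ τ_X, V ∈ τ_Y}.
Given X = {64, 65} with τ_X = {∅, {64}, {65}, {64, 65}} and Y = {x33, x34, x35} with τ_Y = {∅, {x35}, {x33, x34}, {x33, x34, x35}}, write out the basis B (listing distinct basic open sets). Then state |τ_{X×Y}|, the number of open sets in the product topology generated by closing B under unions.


Basis B = {∅ × ∅, {64} × {x35}, {65} × {x35}, {64} × {x33, x34}, {64, 65} × {x35}, {65} × {x33, x34}, {64} × {x33, x34, x35}, {65} × {x33, x34, x35}, {64, 65} × {x33, x34}, {64, 65} × {x33, x34, x35}}; |τ_{X×Y}| = 16.

Enumerate products U × V with U ∈ τ_X, V ∈ τ_Y (deduplicated):
  ∅ × ∅ = {} (∅)
  {64} × {x35} = {(64,x35)}
  {65} × {x35} = {(65,x35)}
  {64} × {x33, x34} = {(64,x33), (64,x34)}
  {64, 65} × {x35} = {(64,x35), (65,x35)}
  {65} × {x33, x34} = {(65,x33), (65,x34)}
  {64} × {x33, x34, x35} = {(64,x33), (64,x34), (64,x35)}
  {65} × {x33, x34, x35} = {(65,x33), (65,x34), (65,x35)}
  {64, 65} × {x33, x34} = {(64,x33), (64,x34), (65,x33), (65,x34)}
  {64, 65} × {x33, x34, x35} = {(64,x33), (64,x34), (64,x35), (65,x33), (65,x34), (65,x35)}
These 10 distinct sets form the basis B.
Close under arbitrary unions to get τ_{X×Y}; counting gives |τ_{X×Y}| = 16.


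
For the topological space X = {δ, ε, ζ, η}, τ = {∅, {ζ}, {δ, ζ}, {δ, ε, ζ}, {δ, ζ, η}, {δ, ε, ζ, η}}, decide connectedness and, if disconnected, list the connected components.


(X, τ) is connected.

Find clopen sets (U ∈ τ with X ∖ U ∈ τ):
  U = ∅, X ∖ U = {δ, ε, ζ, η} — both open, so U is clopen.
  U = {δ, ε, ζ, η}, X ∖ U = ∅ — both open, so U is clopen.
Only trivial clopens (∅ and X) exist, so (X, τ) is connected.
Compute connected components by grouping points that agree on all clopens:
  component: {δ, ε, ζ, η}


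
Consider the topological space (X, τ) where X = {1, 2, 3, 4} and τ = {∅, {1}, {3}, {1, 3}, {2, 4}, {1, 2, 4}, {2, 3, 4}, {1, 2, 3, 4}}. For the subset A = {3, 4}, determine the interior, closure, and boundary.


int(A) = {3}, cl(A) = {2, 3, 4}, ∂A = {2, 4}.

Closed sets in (X, τ) are complements of opens:
  closed(X, τ) = {∅, {1}, {3}, {1, 3}, {2, 4}, {1, 2, 4}, {2, 3, 4}, {1, 2, 3, 4}}.
int(A) = ⋃ {U ∈ τ : U ⊆ A}. Opens contained in A: ∅, {3}.
Taking the union of these: int(A) = {3}.
cl(A) = ⋂ {C closed : A ⊆ C}. Closed sets containing A: {2, 3, 4}, {1, 2, 3, 4}.
Intersecting these: cl(A) = {2, 3, 4}.
∂A = cl(A) ∖ int(A) = {2, 3, 4} ∖ {3} = {2, 4}.


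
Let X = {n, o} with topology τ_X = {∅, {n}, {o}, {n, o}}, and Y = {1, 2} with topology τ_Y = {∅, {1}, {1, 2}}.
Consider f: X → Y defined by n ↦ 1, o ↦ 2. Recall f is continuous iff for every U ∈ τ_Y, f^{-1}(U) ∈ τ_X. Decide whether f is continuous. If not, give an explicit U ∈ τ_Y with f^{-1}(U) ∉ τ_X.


f IS continuous.

Compute f^{-1}(U) for each U ∈ τ_Y:
  U = ∅: f^{-1}(U) = ∅ ∈ τ_X ✓.
  U = {1}: f^{-1}(U) = {n} ∈ τ_X ✓.
  U = {1, 2}: f^{-1}(U) = {n, o} ∈ τ_X ✓.
Every preimage lies in τ_X, so f IS continuous.


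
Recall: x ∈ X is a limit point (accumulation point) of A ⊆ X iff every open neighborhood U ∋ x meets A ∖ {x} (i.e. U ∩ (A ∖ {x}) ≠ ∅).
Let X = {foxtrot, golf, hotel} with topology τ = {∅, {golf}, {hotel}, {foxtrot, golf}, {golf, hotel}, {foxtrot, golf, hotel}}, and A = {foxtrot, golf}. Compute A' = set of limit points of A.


A' = {foxtrot}

For each x ∈ X, list the open sets U ∈ τ with x ∈ U, then check whether U ∩ (A ∖ {x}) ≠ ∅ for every such U.
  x = foxtrot: opens ∋ x are {foxtrot, golf}, {foxtrot, golf, hotel}; each meets A ∖ {foxtrot}, so x IS a limit point.
  x = golf: open {golf} ∋ x has {golf} ∩ (A ∖ {golf}) = ∅, so x is NOT a limit point.
  x = hotel: open {hotel} ∋ x has {hotel} ∩ (A ∖ {hotel}) = ∅, so x is NOT a limit point.
Collecting: A' = {foxtrot}.


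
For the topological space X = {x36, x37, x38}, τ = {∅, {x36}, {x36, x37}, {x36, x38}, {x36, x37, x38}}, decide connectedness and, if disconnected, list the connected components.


(X, τ) is connected.

Find clopen sets (U ∈ τ with X ∖ U ∈ τ):
  U = ∅, X ∖ U = {x36, x37, x38} — both open, so U is clopen.
  U = {x36, x37, x38}, X ∖ U = ∅ — both open, so U is clopen.
Only trivial clopens (∅ and X) exist, so (X, τ) is connected.
Compute connected components by grouping points that agree on all clopens:
  component: {x36, x37, x38}


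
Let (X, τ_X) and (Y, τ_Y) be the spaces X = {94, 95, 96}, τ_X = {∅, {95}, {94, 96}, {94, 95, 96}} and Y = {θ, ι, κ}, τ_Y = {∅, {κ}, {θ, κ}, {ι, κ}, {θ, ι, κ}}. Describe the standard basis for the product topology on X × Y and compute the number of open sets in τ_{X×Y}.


Basis B = {∅ × ∅, {95} × {κ}, {94, 96} × {κ}, {95} × {θ, κ}, {95} × {ι, κ}, {94, 95, 96} × {κ}, {95} × {θ, ι, κ}, {94, 96} × {θ, κ}, {94, 96} × {ι, κ}, {94, 96} × {θ, ι, κ}, {94, 95, 96} × {θ, κ}, {94, 95, 96} × {ι, κ}, {94, 95, 96} × {θ, ι, κ}}; |τ_{X×Y}| = 25.

Enumerate products U × V with U ∈ τ_X, V ∈ τ_Y (deduplicated):
  ∅ × ∅ = {} (∅)
  {95} × {κ} = {(95,κ)}
  {94, 96} × {κ} = {(94,κ), (96,κ)}
  {95} × {θ, κ} = {(95,θ), (95,κ)}
  {95} × {ι, κ} = {(95,ι), (95,κ)}
  {94, 95, 96} × {κ} = {(94,κ), (95,κ), (96,κ)}
  {95} × {θ, ι, κ} = {(95,θ), (95,ι), (95,κ)}
  {94, 96} × {θ, κ} = {(94,θ), (94,κ), (96,θ), (96,κ)}
  {94, 96} × {ι, κ} = {(94,ι), (94,κ), (96,ι), (96,κ)}
  {94, 96} × {θ, ι, κ} = {(94,θ), (94,ι), (94,κ), (96,θ), (96,ι), (96,κ)}
  {94, 95, 96} × {θ, κ} = {(94,θ), (94,κ), (95,θ), (95,κ), (96,θ), (96,κ)}
  {94, 95, 96} × {ι, κ} = {(94,ι), (94,κ), (95,ι), (95,κ), (96,ι), (96,κ)}
  {94, 95, 96} × {θ, ι, κ} = {(94,θ), (94,ι), (94,κ), (95,θ), (95,ι), (95,κ), (96,θ), (96,ι), (96,κ)}
These 13 distinct sets form the basis B.
Close under arbitrary unions to get τ_{X×Y}; counting gives |τ_{X×Y}| = 25.
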